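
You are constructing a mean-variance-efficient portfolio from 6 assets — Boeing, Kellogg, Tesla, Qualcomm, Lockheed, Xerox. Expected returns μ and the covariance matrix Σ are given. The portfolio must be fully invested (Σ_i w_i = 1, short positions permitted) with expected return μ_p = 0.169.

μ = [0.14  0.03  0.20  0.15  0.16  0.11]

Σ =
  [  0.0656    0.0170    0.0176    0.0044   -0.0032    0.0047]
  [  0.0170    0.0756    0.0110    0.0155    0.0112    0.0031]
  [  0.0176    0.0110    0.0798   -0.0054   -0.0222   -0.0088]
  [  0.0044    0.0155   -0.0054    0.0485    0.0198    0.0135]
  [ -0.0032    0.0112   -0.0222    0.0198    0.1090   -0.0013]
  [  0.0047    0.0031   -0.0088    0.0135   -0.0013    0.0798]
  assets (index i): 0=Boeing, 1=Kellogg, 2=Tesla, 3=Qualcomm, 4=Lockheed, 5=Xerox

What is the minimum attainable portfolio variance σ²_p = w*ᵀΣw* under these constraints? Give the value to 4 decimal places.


0.0178

p=Σ⁻¹μ = [1.4231  -1.2469  3.1912  2.6141  1.8282  1.2825]
q=Σ⁻¹𝟙 = [8.8976  4.5228  14.8005  12.8285  9.7915  11.4530]
a=μᵀp=1.625769  b=𝟙ᵀp=9.092200  c=𝟙ᵀq=62.293939  D=ac−b²=18.607446
λ₁=(c·0.169−b)/D = (62.293939·0.169−9.092200)/18.607446 = 0.077145
λ₂=(a−b·0.169)/D = (1.625769−9.092200·0.169)/18.607446 = 0.004793
w* = 0.077145·p + 0.004793·q:
  w_0 = 0.077145·1.4231 + 0.004793·8.8976 = 0.1524  (Boeing)
  w_1 = 0.077145·-1.2469 + 0.004793·4.5228 = -0.0745  (Kellogg)
  w_2 = 0.077145·3.1912 + 0.004793·14.8005 = 0.3171  (Tesla)
  w_3 = 0.077145·2.6141 + 0.004793·12.8285 = 0.2632  (Qualcomm)
  w_4 = 0.077145·1.8282 + 0.004793·9.7915 = 0.1880  (Lockheed)
  w_5 = 0.077145·1.2825 + 0.004793·11.4530 = 0.1538  (Xerox)
Σw_i=1.0000  μᵀw=0.1690
σ²=wᵀΣw=λ₁·μ_p+λ₂ = 0.077145·0.169 + 0.004793 = 0.017831 ≈ 0.0178


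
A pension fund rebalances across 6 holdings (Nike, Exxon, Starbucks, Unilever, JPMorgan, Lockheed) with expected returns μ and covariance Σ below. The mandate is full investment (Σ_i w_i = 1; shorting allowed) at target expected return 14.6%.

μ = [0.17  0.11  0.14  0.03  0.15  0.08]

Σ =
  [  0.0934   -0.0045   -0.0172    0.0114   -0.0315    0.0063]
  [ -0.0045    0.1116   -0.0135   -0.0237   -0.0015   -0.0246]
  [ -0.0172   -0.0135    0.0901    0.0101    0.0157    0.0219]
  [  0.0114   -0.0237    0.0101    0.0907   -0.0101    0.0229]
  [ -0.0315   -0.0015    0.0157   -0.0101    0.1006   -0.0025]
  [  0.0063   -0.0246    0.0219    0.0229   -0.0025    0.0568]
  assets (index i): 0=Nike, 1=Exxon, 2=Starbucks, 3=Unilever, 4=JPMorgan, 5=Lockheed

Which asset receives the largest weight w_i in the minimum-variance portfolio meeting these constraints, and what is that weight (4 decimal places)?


Nike (0.3401)

u=Σ⁻¹μ = [2.8422  1.6260  1.6499  0.1574  2.1932  1.1944]
v=Σ⁻¹𝟙 = [15.9639  16.5792  8.9214  9.9514  15.1964  16.2324]
a=μᵀu=1.322290  b=𝟙ᵀu=9.663162  c=𝟙ᵀv=82.844687  D=ac−b²=16.167991
λ₁=(c·0.146−b)/D = (82.844687·0.146−9.663162)/16.167991 = 0.150431
λ₂=(a−b·0.146)/D = (1.322290−9.663162·0.146)/16.167991 = -0.005476
w* = 0.150431·u + -0.005476·v:
  w_0 = 0.150431·2.8422 + -0.005476·15.9639 = 0.3401  (Nike)
  w_1 = 0.150431·1.6260 + -0.005476·16.5792 = 0.1538  (Exxon)
  w_2 = 0.150431·1.6499 + -0.005476·8.9214 = 0.1993  (Starbucks)
  w_3 = 0.150431·0.1574 + -0.005476·9.9514 = -0.0308  (Unilever)
  w_4 = 0.150431·2.1932 + -0.005476·15.1964 = 0.2467  (JPMorgan)
  w_5 = 0.150431·1.1944 + -0.005476·16.2324 = 0.0908  (Lockheed)
Σw_i=1.0000  μᵀw=0.1460
σ²=wᵀΣw=λ₁·μ_p+λ₂ = 0.150431·0.146 + -0.005476 = 0.016487 ≈ 0.0165


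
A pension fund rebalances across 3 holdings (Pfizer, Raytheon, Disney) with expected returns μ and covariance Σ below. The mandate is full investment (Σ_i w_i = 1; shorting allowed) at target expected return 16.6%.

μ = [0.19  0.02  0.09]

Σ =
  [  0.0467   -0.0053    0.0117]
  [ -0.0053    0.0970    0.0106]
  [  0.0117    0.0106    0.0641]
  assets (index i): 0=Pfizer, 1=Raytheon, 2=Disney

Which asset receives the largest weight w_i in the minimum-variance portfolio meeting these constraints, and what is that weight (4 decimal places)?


g=Σ⁻¹μ = [3.9523  0.3539  0.6241]
h=Σ⁻¹𝟙 = [20.0130  10.2830  10.2472]
a=μᵀg=0.814192  b=𝟙ᵀg=4.930381  c=𝟙ᵀh=40.543213  D=ac−b²=8.701284
λ₁=(c·0.166−b)/D = (40.543213·0.166−4.930381)/8.701284 = 0.206842
λ₂=(a−b·0.166)/D = (0.814192−4.930381·0.166)/8.701284 = -0.000489
w* = 0.206842·g + -0.000489·h:
  w_0 = 0.206842·3.9523 + -0.000489·20.0130 = 0.8077  (Pfizer)
  w_1 = 0.206842·0.3539 + -0.000489·10.2830 = 0.0682  (Raytheon)
  w_2 = 0.206842·0.6241 + -0.000489·10.2472 = 0.1241  (Disney)
Σw_i=1.0000  μᵀw=0.1660
σ²=wᵀΣw=λ₁·μ_p+λ₂ = 0.206842·0.166 + -0.000489 = 0.033847 ≈ 0.0338

Pfizer (0.8077)


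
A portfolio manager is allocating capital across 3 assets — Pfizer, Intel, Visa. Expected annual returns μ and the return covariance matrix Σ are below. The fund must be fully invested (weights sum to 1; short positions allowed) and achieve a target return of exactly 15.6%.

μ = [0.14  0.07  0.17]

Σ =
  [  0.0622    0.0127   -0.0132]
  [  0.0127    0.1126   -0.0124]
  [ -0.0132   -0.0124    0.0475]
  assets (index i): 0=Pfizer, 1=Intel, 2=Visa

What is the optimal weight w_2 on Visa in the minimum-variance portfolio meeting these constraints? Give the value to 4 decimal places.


0.5940

g=Σ⁻¹μ = [3.0748  0.7857  4.6385]
h=Σ⁻¹𝟙 = [20.2807  9.8148  29.2507]
a=μᵀg=1.274012  b=𝟙ᵀg=8.498959  c=𝟙ᵀh=59.346224  D=ac−b²=3.375484
λ₁=(c·0.156−b)/D = (59.346224·0.156−8.498959)/3.375484 = 0.224872
λ₂=(a−b·0.156)/D = (1.274012−8.498959·0.156)/3.375484 = -0.015354
w* = 0.224872·g + -0.015354·h:
  w_0 = 0.224872·3.0748 + -0.015354·20.2807 = 0.3800  (Pfizer)
  w_1 = 0.224872·0.7857 + -0.015354·9.8148 = 0.0260  (Intel)
  w_2 = 0.224872·4.6385 + -0.015354·29.2507 = 0.5940  (Visa)
Σw_i=1.0000  μᵀw=0.1560
σ²=wᵀΣw=λ₁·μ_p+λ₂ = 0.224872·0.156 + -0.015354 = 0.019726 ≈ 0.0197


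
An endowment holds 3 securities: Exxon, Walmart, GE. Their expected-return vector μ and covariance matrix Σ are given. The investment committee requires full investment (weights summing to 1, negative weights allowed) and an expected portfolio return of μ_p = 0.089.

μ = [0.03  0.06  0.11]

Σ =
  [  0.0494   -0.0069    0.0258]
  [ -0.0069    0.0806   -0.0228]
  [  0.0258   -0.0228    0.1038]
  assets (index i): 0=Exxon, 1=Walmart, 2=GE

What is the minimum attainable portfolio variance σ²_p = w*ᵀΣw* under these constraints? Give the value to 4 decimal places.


x=Σ⁻¹μ = [0.0938  1.1149  1.2813]
y=Σ⁻¹𝟙 = [17.9518  16.4275  8.7803]
a=μᵀx=0.210652  b=𝟙ᵀx=2.490033  c=𝟙ᵀy=43.159572  D=ac−b²=2.891386
λ₁=(c·0.089−b)/D = (43.159572·0.089−2.490033)/2.891386 = 0.467308
λ₂=(a−b·0.089)/D = (0.210652−2.490033·0.089)/2.891386 = -0.003791
w* = 0.467308·x + -0.003791·y:
  w_0 = 0.467308·0.0938 + -0.003791·17.9518 = -0.0242  (Exxon)
  w_1 = 0.467308·1.1149 + -0.003791·16.4275 = 0.4587  (Walmart)
  w_2 = 0.467308·1.2813 + -0.003791·8.7803 = 0.5655  (GE)
Σw_i=1.0000  μᵀw=0.0890
σ²=wᵀΣw=λ₁·μ_p+λ₂ = 0.467308·0.089 + -0.003791 = 0.037800 ≈ 0.0378

0.0378


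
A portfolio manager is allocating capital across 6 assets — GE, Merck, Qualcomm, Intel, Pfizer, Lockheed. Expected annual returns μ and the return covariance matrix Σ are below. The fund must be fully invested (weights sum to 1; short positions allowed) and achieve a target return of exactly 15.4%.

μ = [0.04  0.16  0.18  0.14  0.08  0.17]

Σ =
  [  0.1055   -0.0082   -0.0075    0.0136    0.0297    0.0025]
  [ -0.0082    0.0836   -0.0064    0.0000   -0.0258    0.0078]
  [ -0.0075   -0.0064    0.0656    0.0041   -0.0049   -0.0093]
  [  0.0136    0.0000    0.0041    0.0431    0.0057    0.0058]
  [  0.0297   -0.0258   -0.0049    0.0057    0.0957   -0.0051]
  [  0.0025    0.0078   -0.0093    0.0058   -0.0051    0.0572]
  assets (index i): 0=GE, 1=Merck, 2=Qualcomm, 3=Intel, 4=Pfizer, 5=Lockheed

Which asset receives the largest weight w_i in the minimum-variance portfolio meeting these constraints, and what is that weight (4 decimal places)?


Qualcomm (0.2642)

u=Σ⁻¹μ = [-0.0405  2.4040  3.3995  2.2932  1.7002  3.1178]
v=Σ⁻¹𝟙 = [5.8305  16.8068  20.2155  15.1361  14.2615  17.9594]
a=μᵀu=1.982012  b=𝟙ᵀu=12.874186  c=𝟙ᵀv=90.209881  D=ac−b²=13.052383
λ₁=(c·0.154−b)/D = (90.209881·0.154−12.874186)/13.052383 = 0.078004
λ₂=(a−b·0.154)/D = (1.982012−12.874186·0.154)/13.052383 = -0.000047
w* = 0.078004·u + -0.000047·v:
  w_0 = 0.078004·-0.0405 + -0.000047·5.8305 = -0.0034  (GE)
  w_1 = 0.078004·2.4040 + -0.000047·16.8068 = 0.1867  (Merck)
  w_2 = 0.078004·3.3995 + -0.000047·20.2155 = 0.2642  (Qualcomm)
  w_3 = 0.078004·2.2932 + -0.000047·15.1361 = 0.1782  (Intel)
  w_4 = 0.078004·1.7002 + -0.000047·14.2615 = 0.1320  (Pfizer)
  w_5 = 0.078004·3.1178 + -0.000047·17.9594 = 0.2424  (Lockheed)
Σw_i=1.0000  μᵀw=0.1540
σ²=wᵀΣw=λ₁·μ_p+λ₂ = 0.078004·0.154 + -0.000047 = 0.011966 ≈ 0.0120


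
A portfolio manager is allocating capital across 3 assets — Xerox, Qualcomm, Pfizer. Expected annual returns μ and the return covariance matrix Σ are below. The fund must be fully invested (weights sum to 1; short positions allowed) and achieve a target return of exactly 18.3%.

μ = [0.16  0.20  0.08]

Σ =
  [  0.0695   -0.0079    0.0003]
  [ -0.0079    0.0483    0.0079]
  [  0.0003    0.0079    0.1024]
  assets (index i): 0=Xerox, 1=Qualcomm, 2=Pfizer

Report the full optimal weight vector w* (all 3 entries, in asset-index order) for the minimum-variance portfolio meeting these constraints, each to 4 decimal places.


0.3634  0.6161  0.0205

x=Σ⁻¹μ = [2.8155  4.5320  0.4234]
y=Σ⁻¹𝟙 = [16.8721  22.1539  8.0071]
a=μᵀx=1.390755  b=𝟙ᵀx=7.770890  c=𝟙ᵀy=47.033113  D=ac−b²=5.024816
λ₁=(c·0.183−b)/D = (47.033113·0.183−7.770890)/5.024816 = 0.166408
λ₂=(a−b·0.183)/D = (1.390755−7.770890·0.183)/5.024816 = -0.006233
w* = 0.166408·x + -0.006233·y:
  w_0 = 0.166408·2.8155 + -0.006233·16.8721 = 0.3634  (Xerox)
  w_1 = 0.166408·4.5320 + -0.006233·22.1539 = 0.6161  (Qualcomm)
  w_2 = 0.166408·0.4234 + -0.006233·8.0071 = 0.0205  (Pfizer)
Σw_i=1.0000  μᵀw=0.1830
σ²=wᵀΣw=λ₁·μ_p+λ₂ = 0.166408·0.183 + -0.006233 = 0.024220 ≈ 0.0242


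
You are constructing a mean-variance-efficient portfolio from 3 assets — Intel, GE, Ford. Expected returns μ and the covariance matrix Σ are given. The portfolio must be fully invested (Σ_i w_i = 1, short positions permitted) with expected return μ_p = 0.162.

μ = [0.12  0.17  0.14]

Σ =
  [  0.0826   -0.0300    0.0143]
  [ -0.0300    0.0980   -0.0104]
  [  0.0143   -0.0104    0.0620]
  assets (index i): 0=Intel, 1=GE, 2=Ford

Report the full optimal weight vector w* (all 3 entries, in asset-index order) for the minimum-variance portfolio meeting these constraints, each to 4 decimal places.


u=Σ⁻¹μ = [2.0058  2.5853  2.2291]
v=Σ⁻¹𝟙 = [15.4679  16.5671  15.3404]
a=μᵀu=0.992271  b=𝟙ᵀu=6.820213  c=𝟙ᵀv=47.375404  D=ac−b²=0.493960
λ₁=(c·0.162−b)/D = (47.375404·0.162−6.820213)/0.493960 = 1.730107
λ₂=(a−b·0.162)/D = (0.992271−6.820213·0.162)/0.493960 = -0.227960
w* = 1.730107·u + -0.227960·v:
  w_0 = 1.730107·2.0058 + -0.227960·15.4679 = -0.0557  (Intel)
  w_1 = 1.730107·2.5853 + -0.227960·16.5671 = 0.6962  (GE)
  w_2 = 1.730107·2.2291 + -0.227960·15.3404 = 0.3596  (Ford)
Σw_i=1.0000  μᵀw=0.1620
σ²=wᵀΣw=λ₁·μ_p+λ₂ = 1.730107·0.162 + -0.227960 = 0.052317 ≈ 0.0523

-0.0557  0.6962  0.3596


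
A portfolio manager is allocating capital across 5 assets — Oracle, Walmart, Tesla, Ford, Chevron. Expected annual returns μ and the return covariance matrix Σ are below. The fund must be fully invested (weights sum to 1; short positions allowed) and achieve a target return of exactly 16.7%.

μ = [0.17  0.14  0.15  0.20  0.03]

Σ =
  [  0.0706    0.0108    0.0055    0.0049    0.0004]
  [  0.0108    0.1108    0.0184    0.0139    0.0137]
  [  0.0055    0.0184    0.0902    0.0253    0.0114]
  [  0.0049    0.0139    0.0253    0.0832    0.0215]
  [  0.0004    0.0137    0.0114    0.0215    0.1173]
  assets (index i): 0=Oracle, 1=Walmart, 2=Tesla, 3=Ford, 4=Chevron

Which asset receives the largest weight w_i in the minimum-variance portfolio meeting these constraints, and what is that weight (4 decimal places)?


p=Σ⁻¹μ = [2.0974  0.7013  0.8750  1.9693  -0.2793]
q=Σ⁻¹𝟙 = [12.3549  5.1216  6.6019  6.8827  5.9817]
a=μᵀp=0.971457  b=𝟙ᵀp=5.363626  c=𝟙ᵀq=36.942764  D=ac−b²=7.119814
λ₁=(c·0.167−b)/D = (36.942764·0.167−5.363626)/7.119814 = 0.113179
λ₂=(a−b·0.167)/D = (0.971457−5.363626·0.167)/7.119814 = 0.010637
w* = 0.113179·p + 0.010637·q:
  w_0 = 0.113179·2.0974 + 0.010637·12.3549 = 0.3688  (Oracle)
  w_1 = 0.113179·0.7013 + 0.010637·5.1216 = 0.1338  (Walmart)
  w_2 = 0.113179·0.8750 + 0.010637·6.6019 = 0.1693  (Tesla)
  w_3 = 0.113179·1.9693 + 0.010637·6.8827 = 0.2961  (Ford)
  w_4 = 0.113179·-0.2793 + 0.010637·5.9817 = 0.0320  (Chevron)
Σw_i=1.0000  μᵀw=0.1670
σ²=wᵀΣw=λ₁·μ_p+λ₂ = 0.113179·0.167 + 0.010637 = 0.029538 ≈ 0.0295

Oracle (0.3688)


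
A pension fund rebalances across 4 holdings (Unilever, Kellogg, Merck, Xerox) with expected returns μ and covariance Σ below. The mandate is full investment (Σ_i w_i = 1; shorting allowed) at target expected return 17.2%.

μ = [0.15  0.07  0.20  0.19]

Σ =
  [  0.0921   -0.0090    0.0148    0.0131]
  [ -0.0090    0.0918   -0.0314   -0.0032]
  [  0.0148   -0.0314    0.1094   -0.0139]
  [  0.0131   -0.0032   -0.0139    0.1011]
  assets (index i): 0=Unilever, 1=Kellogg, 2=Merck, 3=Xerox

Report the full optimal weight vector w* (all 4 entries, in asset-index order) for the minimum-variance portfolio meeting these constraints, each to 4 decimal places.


p=Σ⁻¹μ = [1.1044  1.7874  2.4626  2.1314]
q=Σ⁻¹𝟙 = [8.6201  17.0203  14.2927  11.2781]
a=μᵀp=1.188260  b=𝟙ᵀp=7.485806  c=𝟙ᵀq=51.211131  D=ac−b²=4.814875
λ₁=(c·0.172−b)/D = (51.211131·0.172−7.485806)/4.814875 = 0.274672
λ₂=(a−b·0.172)/D = (1.188260−7.485806·0.172)/4.814875 = -0.020623
w* = 0.274672·p + -0.020623·q:
  w_0 = 0.274672·1.1044 + -0.020623·8.6201 = 0.1256  (Unilever)
  w_1 = 0.274672·1.7874 + -0.020623·17.0203 = 0.1399  (Kellogg)
  w_2 = 0.274672·2.4626 + -0.020623·14.2927 = 0.3816  (Merck)
  w_3 = 0.274672·2.1314 + -0.020623·11.2781 = 0.3528  (Xerox)
Σw_i=1.0000  μᵀw=0.1720
σ²=wᵀΣw=λ₁·μ_p+λ₂ = 0.274672·0.172 + -0.020623 = 0.026620 ≈ 0.0266

0.1256  0.1399  0.3816  0.3528


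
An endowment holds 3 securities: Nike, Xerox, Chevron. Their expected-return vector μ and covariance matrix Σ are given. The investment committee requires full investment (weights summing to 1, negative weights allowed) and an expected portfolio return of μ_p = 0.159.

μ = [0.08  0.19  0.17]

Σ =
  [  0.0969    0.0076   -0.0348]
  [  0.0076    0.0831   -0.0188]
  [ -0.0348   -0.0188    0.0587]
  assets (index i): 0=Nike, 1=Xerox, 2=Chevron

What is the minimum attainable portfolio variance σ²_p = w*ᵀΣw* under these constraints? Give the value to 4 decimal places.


g=Σ⁻¹μ = [2.5232  3.2874  5.4448]
h=Σ⁻¹𝟙 = [21.7273  18.1283  35.7227]
a=μᵀg=1.752083  b=𝟙ᵀg=11.255408  c=𝟙ᵀh=75.578230  D=ac−b²=5.735146
λ₁=(c·0.159−b)/D = (75.578230·0.159−11.255408)/5.735146 = 0.132783
λ₂=(a−b·0.159)/D = (1.752083−11.255408·0.159)/5.735146 = -0.006543
w* = 0.132783·g + -0.006543·h:
  w_0 = 0.132783·2.5232 + -0.006543·21.7273 = 0.1929  (Nike)
  w_1 = 0.132783·3.2874 + -0.006543·18.1283 = 0.3179  (Xerox)
  w_2 = 0.132783·5.4448 + -0.006543·35.7227 = 0.4892  (Chevron)
Σw_i=1.0000  μᵀw=0.1590
σ²=wᵀΣw=λ₁·μ_p+λ₂ = 0.132783·0.159 + -0.006543 = 0.014569 ≈ 0.0146

0.0146


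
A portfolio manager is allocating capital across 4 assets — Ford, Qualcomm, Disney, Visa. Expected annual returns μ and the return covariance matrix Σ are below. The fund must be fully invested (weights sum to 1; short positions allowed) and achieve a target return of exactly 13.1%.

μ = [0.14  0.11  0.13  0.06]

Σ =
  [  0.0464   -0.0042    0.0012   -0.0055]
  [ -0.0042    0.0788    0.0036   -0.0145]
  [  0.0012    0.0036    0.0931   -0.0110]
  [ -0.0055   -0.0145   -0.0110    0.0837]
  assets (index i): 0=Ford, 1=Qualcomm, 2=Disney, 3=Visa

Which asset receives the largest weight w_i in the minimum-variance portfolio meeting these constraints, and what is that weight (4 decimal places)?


Ford (0.5732)

g=Σ⁻¹μ = [3.3095  1.7694  1.4545  1.4320]
h=Σ⁻¹𝟙 = [24.9048  16.7968  11.9043  18.0583]
a=μᵀg=0.932966  b=𝟙ᵀg=7.965370  c=𝟙ᵀh=71.664138  D=ac−b²=3.413098
λ₁=(c·0.131−b)/D = (71.664138·0.131−7.965370)/3.413098 = 0.416815
λ₂=(a−b·0.131)/D = (0.932966−7.965370·0.131)/3.413098 = -0.032374
w* = 0.416815·g + -0.032374·h:
  w_0 = 0.416815·3.3095 + -0.032374·24.9048 = 0.5732  (Ford)
  w_1 = 0.416815·1.7694 + -0.032374·16.7968 = 0.1937  (Qualcomm)
  w_2 = 0.416815·1.4545 + -0.032374·11.9043 = 0.2208  (Disney)
  w_3 = 0.416815·1.4320 + -0.032374·18.0583 = 0.0122  (Visa)
Σw_i=1.0000  μᵀw=0.1310
σ²=wᵀΣw=λ₁·μ_p+λ₂ = 0.416815·0.131 + -0.032374 = 0.022228 ≈ 0.0222


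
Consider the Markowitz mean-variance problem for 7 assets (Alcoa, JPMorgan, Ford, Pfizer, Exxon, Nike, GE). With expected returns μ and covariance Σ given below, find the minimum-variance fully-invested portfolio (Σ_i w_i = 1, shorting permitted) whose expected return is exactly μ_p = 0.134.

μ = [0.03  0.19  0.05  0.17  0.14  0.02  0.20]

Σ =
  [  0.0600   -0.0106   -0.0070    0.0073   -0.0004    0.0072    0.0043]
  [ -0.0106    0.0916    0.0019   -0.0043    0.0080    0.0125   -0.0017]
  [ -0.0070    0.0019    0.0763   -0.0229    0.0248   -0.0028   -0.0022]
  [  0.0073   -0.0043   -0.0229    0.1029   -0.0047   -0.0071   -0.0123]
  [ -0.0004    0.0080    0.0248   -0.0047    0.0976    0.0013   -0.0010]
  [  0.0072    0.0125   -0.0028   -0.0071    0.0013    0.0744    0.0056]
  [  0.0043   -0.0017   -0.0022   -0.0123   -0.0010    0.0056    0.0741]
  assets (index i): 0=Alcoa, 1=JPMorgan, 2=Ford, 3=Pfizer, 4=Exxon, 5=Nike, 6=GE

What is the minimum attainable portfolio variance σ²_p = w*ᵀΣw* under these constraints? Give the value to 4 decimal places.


0.0117

g=Σ⁻¹μ = [0.5246  2.2035  1.0778  2.3675  1.1305  -0.1440  3.1703]
h=Σ⁻¹𝟙 = [16.5267  11.5158  18.1422  15.8873  5.5362  10.8625  15.2300]
a=μᵀg=1.680205  b=𝟙ᵀg=10.330081  c=𝟙ᵀh=93.700757  D=ac−b²=50.725932
λ₁=(c·0.134−b)/D = (93.700757·0.134−10.330081)/50.725932 = 0.043879
λ₂=(a−b·0.134)/D = (1.680205−10.330081·0.134)/50.725932 = 0.005835
w* = 0.043879·g + 0.005835·h:
  w_0 = 0.043879·0.5246 + 0.005835·16.5267 = 0.1194  (Alcoa)
  w_1 = 0.043879·2.2035 + 0.005835·11.5158 = 0.1639  (JPMorgan)
  w_2 = 0.043879·1.0778 + 0.005835·18.1422 = 0.1531  (Ford)
  w_3 = 0.043879·2.3675 + 0.005835·15.8873 = 0.1966  (Pfizer)
  w_4 = 0.043879·1.1305 + 0.005835·5.5362 = 0.0819  (Exxon)
  w_5 = 0.043879·-0.1440 + 0.005835·10.8625 = 0.0571  (Nike)
  w_6 = 0.043879·3.1703 + 0.005835·15.2300 = 0.2280  (GE)
Σw_i=1.0000  μᵀw=0.1340
σ²=wᵀΣw=λ₁·μ_p+λ₂ = 0.043879·0.134 + 0.005835 = 0.011715 ≈ 0.0117


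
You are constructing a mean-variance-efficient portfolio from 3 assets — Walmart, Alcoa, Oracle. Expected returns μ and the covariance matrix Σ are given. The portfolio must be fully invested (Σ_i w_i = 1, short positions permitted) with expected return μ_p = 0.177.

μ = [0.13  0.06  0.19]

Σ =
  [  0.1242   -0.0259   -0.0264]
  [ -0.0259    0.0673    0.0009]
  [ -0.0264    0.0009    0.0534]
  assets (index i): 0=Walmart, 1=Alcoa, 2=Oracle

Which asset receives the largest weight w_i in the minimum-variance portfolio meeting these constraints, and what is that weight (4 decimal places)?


Oracle (0.7548)

x=Σ⁻¹μ = [2.4175  1.7587  4.7236]
y=Σ⁻¹𝟙 = [18.3841  21.5667  27.4519]
a=μᵀx=1.317278  b=𝟙ᵀx=8.899801  c=𝟙ᵀy=67.402767  D=ac−b²=9.581749
λ₁=(c·0.177−b)/D = (67.402767·0.177−8.899801)/9.581749 = 0.316277
λ₂=(a−b·0.177)/D = (1.317278−8.899801·0.177)/9.581749 = -0.026925
w* = 0.316277·x + -0.026925·y:
  w_0 = 0.316277·2.4175 + -0.026925·18.3841 = 0.2696  (Walmart)
  w_1 = 0.316277·1.7587 + -0.026925·21.5667 = -0.0244  (Alcoa)
  w_2 = 0.316277·4.7236 + -0.026925·27.4519 = 0.7548  (Oracle)
Σw_i=1.0000  μᵀw=0.1770
σ²=wᵀΣw=λ₁·μ_p+λ₂ = 0.316277·0.177 + -0.026925 = 0.029056 ≈ 0.0291


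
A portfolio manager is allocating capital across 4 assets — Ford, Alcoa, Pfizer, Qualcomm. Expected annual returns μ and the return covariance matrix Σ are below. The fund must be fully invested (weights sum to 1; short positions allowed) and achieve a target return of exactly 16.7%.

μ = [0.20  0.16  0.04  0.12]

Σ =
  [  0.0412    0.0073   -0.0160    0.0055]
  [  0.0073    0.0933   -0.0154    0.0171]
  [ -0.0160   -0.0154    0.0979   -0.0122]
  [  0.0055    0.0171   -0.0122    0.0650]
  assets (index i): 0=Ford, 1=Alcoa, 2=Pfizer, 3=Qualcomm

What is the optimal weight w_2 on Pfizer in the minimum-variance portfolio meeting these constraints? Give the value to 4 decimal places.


0.1148

g=Σ⁻¹μ = [5.0628  1.3345  1.6167  1.3701]
h=Σ⁻¹𝟙 = [27.7693  8.9265  17.9077  14.0477]
a=μᵀg=1.455171  b=𝟙ᵀg=9.384140  c=𝟙ᵀh=68.651202  D=ac−b²=11.837129
λ₁=(c·0.167−b)/D = (68.651202·0.167−9.384140)/11.837129 = 0.175770
λ₂=(a−b·0.167)/D = (1.455171−9.384140·0.167)/11.837129 = -0.009460
w* = 0.175770·g + -0.009460·h:
  w_0 = 0.175770·5.0628 + -0.009460·27.7693 = 0.6272  (Ford)
  w_1 = 0.175770·1.3345 + -0.009460·8.9265 = 0.1501  (Alcoa)
  w_2 = 0.175770·1.6167 + -0.009460·17.9077 = 0.1148  (Pfizer)
  w_3 = 0.175770·1.3701 + -0.009460·14.0477 = 0.1079  (Qualcomm)
Σw_i=1.0000  μᵀw=0.1670
σ²=wᵀΣw=λ₁·μ_p+λ₂ = 0.175770·0.167 + -0.009460 = 0.019893 ≈ 0.0199


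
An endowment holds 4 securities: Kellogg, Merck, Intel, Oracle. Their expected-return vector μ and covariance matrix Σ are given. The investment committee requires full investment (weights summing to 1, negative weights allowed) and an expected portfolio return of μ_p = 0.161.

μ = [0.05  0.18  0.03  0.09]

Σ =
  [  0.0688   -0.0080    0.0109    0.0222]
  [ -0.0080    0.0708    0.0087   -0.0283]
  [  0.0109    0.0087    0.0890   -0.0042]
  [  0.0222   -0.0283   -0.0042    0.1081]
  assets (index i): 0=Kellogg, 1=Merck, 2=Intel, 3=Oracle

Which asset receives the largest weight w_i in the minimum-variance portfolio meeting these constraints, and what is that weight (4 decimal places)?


Merck (0.7402)

u=Σ⁻¹μ = [0.5966  3.2292  0.0218  1.5563]
v=Σ⁻¹𝟙 = [11.4650  19.2783  8.5265  12.2744]
a=μᵀu=0.751800  b=𝟙ᵀu=5.403844  c=𝟙ᵀv=51.544325  D=ac−b²=9.549488
λ₁=(c·0.161−b)/D = (51.544325·0.161−5.403844)/9.549488 = 0.303136
λ₂=(a−b·0.161)/D = (0.751800−5.403844·0.161)/9.549488 = -0.012380
w* = 0.303136·u + -0.012380·v:
  w_0 = 0.303136·0.5966 + -0.012380·11.4650 = 0.0389  (Kellogg)
  w_1 = 0.303136·3.2292 + -0.012380·19.2783 = 0.7402  (Merck)
  w_2 = 0.303136·0.0218 + -0.012380·8.5265 = -0.0989  (Intel)
  w_3 = 0.303136·1.5563 + -0.012380·12.2744 = 0.3198  (Oracle)
Σw_i=1.0000  μᵀw=0.1610
σ²=wᵀΣw=λ₁·μ_p+λ₂ = 0.303136·0.161 + -0.012380 = 0.036425 ≈ 0.0364


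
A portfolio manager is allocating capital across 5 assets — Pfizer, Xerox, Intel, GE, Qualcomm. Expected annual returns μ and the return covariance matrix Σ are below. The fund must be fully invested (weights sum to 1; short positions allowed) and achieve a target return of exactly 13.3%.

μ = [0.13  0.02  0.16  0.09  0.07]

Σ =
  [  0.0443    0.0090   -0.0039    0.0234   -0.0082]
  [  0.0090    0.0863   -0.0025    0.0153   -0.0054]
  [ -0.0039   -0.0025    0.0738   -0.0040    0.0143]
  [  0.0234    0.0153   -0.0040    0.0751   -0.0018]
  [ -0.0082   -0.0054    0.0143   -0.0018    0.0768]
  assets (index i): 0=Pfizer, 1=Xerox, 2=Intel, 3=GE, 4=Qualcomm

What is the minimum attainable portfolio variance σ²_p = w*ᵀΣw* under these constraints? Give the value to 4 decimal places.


0.0210

g=Σ⁻¹μ = [3.0900  -0.0421  2.1878  0.3808  0.8400]
h=Σ⁻¹𝟙 = [21.2493  9.5790  12.6460  5.7461  13.7432]
a=μᵀg=0.843977  b=𝟙ᵀg=6.456523  c=𝟙ᵀh=62.963594  D=ac−b²=11.453139
λ₁=(c·0.133−b)/D = (62.963594·0.133−6.456523)/11.453139 = 0.167433
λ₂=(a−b·0.133)/D = (0.843977−6.456523·0.133)/11.453139 = -0.001287
w* = 0.167433·g + -0.001287·h:
  w_0 = 0.167433·3.0900 + -0.001287·21.2493 = 0.4900  (Pfizer)
  w_1 = 0.167433·-0.0421 + -0.001287·9.5790 = -0.0194  (Xerox)
  w_2 = 0.167433·2.1878 + -0.001287·12.6460 = 0.3500  (Intel)
  w_3 = 0.167433·0.3808 + -0.001287·5.7461 = 0.0564  (GE)
  w_4 = 0.167433·0.8400 + -0.001287·13.7432 = 0.1230  (Qualcomm)
Σw_i=1.0000  μᵀw=0.1330
σ²=wᵀΣw=λ₁·μ_p+λ₂ = 0.167433·0.133 + -0.001287 = 0.020982 ≈ 0.0210


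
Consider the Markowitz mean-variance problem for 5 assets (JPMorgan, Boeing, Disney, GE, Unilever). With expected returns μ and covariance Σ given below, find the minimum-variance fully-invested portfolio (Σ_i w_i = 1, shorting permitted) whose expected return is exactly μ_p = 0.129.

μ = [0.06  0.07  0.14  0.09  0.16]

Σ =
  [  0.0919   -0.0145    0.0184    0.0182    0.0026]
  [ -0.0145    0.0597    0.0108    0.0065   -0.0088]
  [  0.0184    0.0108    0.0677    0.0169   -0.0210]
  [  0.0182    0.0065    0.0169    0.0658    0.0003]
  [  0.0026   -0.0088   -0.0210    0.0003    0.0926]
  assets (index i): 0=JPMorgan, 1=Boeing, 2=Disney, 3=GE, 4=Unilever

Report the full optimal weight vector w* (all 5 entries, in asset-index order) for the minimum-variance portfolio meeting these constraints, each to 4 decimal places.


u=Σ⁻¹μ = [0.1448  1.0510  2.4530  0.5830  2.3781]
v=Σ⁻¹𝟙 = [9.4119  18.2340  12.0441  7.6314  14.9743]
a=μᵀu=0.858653  b=𝟙ᵀu=6.609984  c=𝟙ᵀv=62.295698  D=ac−b²=9.798480
λ₁=(c·0.129−b)/D = (62.295698·0.129−6.609984)/9.798480 = 0.145549
λ₂=(a−b·0.129)/D = (0.858653−6.609984·0.129)/9.798480 = 0.000609
w* = 0.145549·u + 0.000609·v:
  w_0 = 0.145549·0.1448 + 0.000609·9.4119 = 0.0268  (JPMorgan)
  w_1 = 0.145549·1.0510 + 0.000609·18.2340 = 0.1641  (Boeing)
  w_2 = 0.145549·2.4530 + 0.000609·12.0441 = 0.3644  (Disney)
  w_3 = 0.145549·0.5830 + 0.000609·7.6314 = 0.0895  (GE)
  w_4 = 0.145549·2.3781 + 0.000609·14.9743 = 0.3552  (Unilever)
Σw_i=1.0000  μᵀw=0.1290
σ²=wᵀΣw=λ₁·μ_p+λ₂ = 0.145549·0.129 + 0.000609 = 0.019385 ≈ 0.0194

0.0268  0.1641  0.3644  0.0895  0.3552


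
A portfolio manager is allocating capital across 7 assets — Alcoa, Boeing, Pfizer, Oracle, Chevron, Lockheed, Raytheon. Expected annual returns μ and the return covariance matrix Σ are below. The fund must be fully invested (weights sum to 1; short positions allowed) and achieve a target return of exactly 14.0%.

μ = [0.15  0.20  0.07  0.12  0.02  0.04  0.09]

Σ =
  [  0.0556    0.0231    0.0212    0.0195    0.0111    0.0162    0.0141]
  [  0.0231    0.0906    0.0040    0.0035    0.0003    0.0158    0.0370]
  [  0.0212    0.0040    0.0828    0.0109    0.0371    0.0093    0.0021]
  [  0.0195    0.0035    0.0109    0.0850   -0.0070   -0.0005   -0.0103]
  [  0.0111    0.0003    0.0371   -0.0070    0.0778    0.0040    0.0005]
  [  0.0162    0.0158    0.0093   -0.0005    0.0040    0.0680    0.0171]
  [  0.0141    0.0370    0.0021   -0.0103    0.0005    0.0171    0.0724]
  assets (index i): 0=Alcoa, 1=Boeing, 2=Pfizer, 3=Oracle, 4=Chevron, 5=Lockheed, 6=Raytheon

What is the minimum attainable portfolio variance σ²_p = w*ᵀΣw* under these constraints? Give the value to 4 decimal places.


0.0277

g=Σ⁻¹μ = [1.5606  1.6986  0.2553  0.9825  0.0069  -0.2737  0.2681]
h=Σ⁻¹𝟙 = [3.0927  3.5066  2.8745  12.8710  11.6308  9.4419  10.8551]
a=μᵀg=0.722899  b=𝟙ᵀg=4.498217  c=𝟙ᵀh=54.272621  D=ac−b²=18.999650
λ₁=(c·0.140−b)/D = (54.272621·0.140−4.498217)/18.999650 = 0.163158
λ₂=(a−b·0.140)/D = (0.722899−4.498217·0.140)/18.999650 = 0.004903
w* = 0.163158·g + 0.004903·h:
  w_0 = 0.163158·1.5606 + 0.004903·3.0927 = 0.2698  (Alcoa)
  w_1 = 0.163158·1.6986 + 0.004903·3.5066 = 0.2943  (Boeing)
  w_2 = 0.163158·0.2553 + 0.004903·2.8745 = 0.0557  (Pfizer)
  w_3 = 0.163158·0.9825 + 0.004903·12.8710 = 0.2234  (Oracle)
  w_4 = 0.163158·0.0069 + 0.004903·11.6308 = 0.0581  (Chevron)
  w_5 = 0.163158·-0.2737 + 0.004903·9.4419 = 0.0016  (Lockheed)
  w_6 = 0.163158·0.2681 + 0.004903·10.8551 = 0.0970  (Raytheon)
Σw_i=1.0000  μᵀw=0.1400
σ²=wᵀΣw=λ₁·μ_p+λ₂ = 0.163158·0.140 + 0.004903 = 0.027745 ≈ 0.0277


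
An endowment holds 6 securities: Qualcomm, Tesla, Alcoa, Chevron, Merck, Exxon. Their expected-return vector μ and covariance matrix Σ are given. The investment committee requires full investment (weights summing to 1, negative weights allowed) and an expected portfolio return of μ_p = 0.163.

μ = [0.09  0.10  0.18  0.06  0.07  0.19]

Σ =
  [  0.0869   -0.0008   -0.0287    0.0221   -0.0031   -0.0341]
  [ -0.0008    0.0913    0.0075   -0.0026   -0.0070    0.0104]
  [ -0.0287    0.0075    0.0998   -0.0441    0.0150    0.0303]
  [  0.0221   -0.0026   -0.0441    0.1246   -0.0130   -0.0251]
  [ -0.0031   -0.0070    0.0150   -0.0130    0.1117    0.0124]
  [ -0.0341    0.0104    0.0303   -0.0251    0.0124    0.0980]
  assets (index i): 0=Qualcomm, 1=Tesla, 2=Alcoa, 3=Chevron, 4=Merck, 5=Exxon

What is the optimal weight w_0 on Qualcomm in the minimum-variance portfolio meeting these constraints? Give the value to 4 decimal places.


p=Σ⁻¹μ = [2.3558  0.7327  2.2945  1.3864  0.3377  2.2837]
q=Σ⁻¹𝟙 = [18.7651  9.3204  15.5776  13.9654  8.0943  13.4808]
a=μᵀp=1.239025  b=𝟙ᵀp=9.390749  c=𝟙ᵀq=79.203655  D=ac−b²=9.949158
λ₁=(c·0.163−b)/D = (79.203655·0.163−9.390749)/9.949158 = 0.353743
λ₂=(a−b·0.163)/D = (1.239025−9.390749·0.163)/9.949158 = -0.029316
w* = 0.353743·p + -0.029316·q:
  w_0 = 0.353743·2.3558 + -0.029316·18.7651 = 0.2832  (Qualcomm)
  w_1 = 0.353743·0.7327 + -0.029316·9.3204 = -0.0141  (Tesla)
  w_2 = 0.353743·2.2945 + -0.029316·15.5776 = 0.3550  (Alcoa)
  w_3 = 0.353743·1.3864 + -0.029316·13.9654 = 0.0810  (Chevron)
  w_4 = 0.353743·0.3377 + -0.029316·8.0943 = -0.1178  (Merck)
  w_5 = 0.353743·2.2837 + -0.029316·13.4808 = 0.4126  (Exxon)
Σw_i=1.0000  μᵀw=0.1630
σ²=wᵀΣw=λ₁·μ_p+λ₂ = 0.353743·0.163 + -0.029316 = 0.028344 ≈ 0.0283

0.2832


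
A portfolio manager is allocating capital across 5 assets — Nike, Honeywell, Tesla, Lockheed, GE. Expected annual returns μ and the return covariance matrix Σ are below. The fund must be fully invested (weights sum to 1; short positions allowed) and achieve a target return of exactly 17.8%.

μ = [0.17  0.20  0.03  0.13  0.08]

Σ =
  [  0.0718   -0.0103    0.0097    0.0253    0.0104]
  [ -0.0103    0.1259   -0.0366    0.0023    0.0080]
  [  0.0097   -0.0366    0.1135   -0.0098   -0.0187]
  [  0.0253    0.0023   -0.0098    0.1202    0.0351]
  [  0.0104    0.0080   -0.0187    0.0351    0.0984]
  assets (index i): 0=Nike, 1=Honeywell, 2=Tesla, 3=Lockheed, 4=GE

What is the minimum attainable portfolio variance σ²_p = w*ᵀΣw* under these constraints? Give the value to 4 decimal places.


x=Σ⁻¹μ = [2.3060  1.9799  0.8126  0.5137  0.3795]
y=Σ⁻¹𝟙 = [11.0213  12.1582  13.6528  4.2236  9.0973]
a=μᵀx=0.909521  b=𝟙ᵀx=5.991700  c=𝟙ᵀy=50.153220  D=ac−b²=9.714940
λ₁=(c·0.178−b)/D = (50.153220·0.178−5.991700)/9.714940 = 0.302171
λ₂=(a−b·0.178)/D = (0.909521−5.991700·0.178)/9.714940 = -0.016161
w* = 0.302171·x + -0.016161·y:
  w_0 = 0.302171·2.3060 + -0.016161·11.0213 = 0.5187  (Nike)
  w_1 = 0.302171·1.9799 + -0.016161·12.1582 = 0.4018  (Honeywell)
  w_2 = 0.302171·0.8126 + -0.016161·13.6528 = 0.0249  (Tesla)
  w_3 = 0.302171·0.5137 + -0.016161·4.2236 = 0.0870  (Lockheed)
  w_4 = 0.302171·0.3795 + -0.016161·9.0973 = -0.0323  (GE)
Σw_i=1.0000  μᵀw=0.1780
σ²=wᵀΣw=λ₁·μ_p+λ₂ = 0.302171·0.178 + -0.016161 = 0.037626 ≈ 0.0376

0.0376


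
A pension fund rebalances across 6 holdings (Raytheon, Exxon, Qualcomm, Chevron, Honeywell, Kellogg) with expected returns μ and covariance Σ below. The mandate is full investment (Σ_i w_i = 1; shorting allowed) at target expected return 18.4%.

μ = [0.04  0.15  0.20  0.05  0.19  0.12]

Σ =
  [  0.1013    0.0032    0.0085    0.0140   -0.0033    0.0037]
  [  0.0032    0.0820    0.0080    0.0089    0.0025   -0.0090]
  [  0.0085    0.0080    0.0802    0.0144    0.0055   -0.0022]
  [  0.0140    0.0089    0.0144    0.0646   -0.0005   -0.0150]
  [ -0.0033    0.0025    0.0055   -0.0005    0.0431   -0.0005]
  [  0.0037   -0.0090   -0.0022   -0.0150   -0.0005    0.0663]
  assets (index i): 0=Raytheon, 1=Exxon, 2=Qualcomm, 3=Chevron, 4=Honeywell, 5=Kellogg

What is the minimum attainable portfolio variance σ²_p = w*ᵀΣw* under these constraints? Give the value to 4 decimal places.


p=Σ⁻¹μ = [0.1393  1.6866  1.9787  0.6292  4.1023  2.2701]
q=Σ⁻¹𝟙 = [6.7621  11.0745  6.8065  15.8341  22.6265  20.1878]
a=μᵀp=1.737616  b=𝟙ᵀp=10.806244  c=𝟙ᵀq=83.291555  D=ac−b²=27.953827
λ₁=(c·0.184−b)/D = (83.291555·0.184−10.806244)/27.953827 = 0.161674
λ₂=(a−b·0.184)/D = (1.737616−10.806244·0.184)/27.953827 = -0.008970
w* = 0.161674·p + -0.008970·q:
  w_0 = 0.161674·0.1393 + -0.008970·6.7621 = -0.0381  (Raytheon)
  w_1 = 0.161674·1.6866 + -0.008970·11.0745 = 0.1733  (Exxon)
  w_2 = 0.161674·1.9787 + -0.008970·6.8065 = 0.2589  (Qualcomm)
  w_3 = 0.161674·0.6292 + -0.008970·15.8341 = -0.0403  (Chevron)
  w_4 = 0.161674·4.1023 + -0.008970·22.6265 = 0.4603  (Honeywell)
  w_5 = 0.161674·2.2701 + -0.008970·20.1878 = 0.1859  (Kellogg)
Σw_i=1.0000  μᵀw=0.1840
σ²=wᵀΣw=λ₁·μ_p+λ₂ = 0.161674·0.184 + -0.008970 = 0.020778 ≈ 0.0208

0.0208


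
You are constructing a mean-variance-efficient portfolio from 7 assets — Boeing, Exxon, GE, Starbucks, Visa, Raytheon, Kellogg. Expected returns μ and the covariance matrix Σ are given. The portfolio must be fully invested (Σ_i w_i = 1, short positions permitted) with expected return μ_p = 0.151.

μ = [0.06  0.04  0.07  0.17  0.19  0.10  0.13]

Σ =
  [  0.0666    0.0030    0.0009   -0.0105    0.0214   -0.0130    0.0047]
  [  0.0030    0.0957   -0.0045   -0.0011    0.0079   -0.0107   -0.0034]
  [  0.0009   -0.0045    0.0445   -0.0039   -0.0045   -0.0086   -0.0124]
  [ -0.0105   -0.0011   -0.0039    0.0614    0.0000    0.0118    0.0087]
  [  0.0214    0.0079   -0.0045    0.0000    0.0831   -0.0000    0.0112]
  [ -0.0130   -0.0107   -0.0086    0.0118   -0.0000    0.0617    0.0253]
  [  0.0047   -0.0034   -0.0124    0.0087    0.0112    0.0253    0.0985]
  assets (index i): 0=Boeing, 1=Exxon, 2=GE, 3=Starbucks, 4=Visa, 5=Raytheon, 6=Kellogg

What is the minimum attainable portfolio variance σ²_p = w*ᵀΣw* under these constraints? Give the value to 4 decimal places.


0.0189

u=Σ⁻¹μ = [0.8268  0.5589  2.5484  2.6999  2.0523  1.4080  0.7870]
v=Σ⁻¹𝟙 = [18.0581  13.5453  31.3990  16.7082  6.9834  21.0701  6.0292]
a=μᵀu=1.342377  b=𝟙ᵀu=10.881268  c=𝟙ᵀv=113.793236  D=ac−b²=34.351375
λ₁=(c·0.151−b)/D = (113.793236·0.151−10.881268)/34.351375 = 0.183443
λ₂=(a−b·0.151)/D = (1.342377−10.881268·0.151)/34.351375 = -0.008754
w* = 0.183443·u + -0.008754·v:
  w_0 = 0.183443·0.8268 + -0.008754·18.0581 = -0.0064  (Boeing)
  w_1 = 0.183443·0.5589 + -0.008754·13.5453 = -0.0160  (Exxon)
  w_2 = 0.183443·2.5484 + -0.008754·31.3990 = 0.1926  (GE)
  w_3 = 0.183443·2.6999 + -0.008754·16.7082 = 0.3490  (Starbucks)
  w_4 = 0.183443·2.0523 + -0.008754·6.9834 = 0.3153  (Visa)
  w_5 = 0.183443·1.4080 + -0.008754·21.0701 = 0.0739  (Raytheon)
  w_6 = 0.183443·0.7870 + -0.008754·6.0292 = 0.0916  (Kellogg)
Σw_i=1.0000  μᵀw=0.1510
σ²=wᵀΣw=λ₁·μ_p+λ₂ = 0.183443·0.151 + -0.008754 = 0.018946 ≈ 0.0189


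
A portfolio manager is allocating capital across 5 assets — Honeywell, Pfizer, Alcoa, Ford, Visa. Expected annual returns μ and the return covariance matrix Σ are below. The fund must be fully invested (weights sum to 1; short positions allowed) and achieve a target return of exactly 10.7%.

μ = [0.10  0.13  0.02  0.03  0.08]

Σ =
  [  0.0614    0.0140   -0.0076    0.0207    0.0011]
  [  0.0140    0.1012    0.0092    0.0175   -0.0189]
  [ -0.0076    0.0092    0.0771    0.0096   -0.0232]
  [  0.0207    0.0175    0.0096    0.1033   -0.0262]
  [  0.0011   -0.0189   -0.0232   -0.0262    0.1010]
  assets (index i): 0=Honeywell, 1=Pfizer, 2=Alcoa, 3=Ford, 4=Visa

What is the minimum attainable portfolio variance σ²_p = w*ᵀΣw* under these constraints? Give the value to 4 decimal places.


g=Σ⁻¹μ = [1.3826  1.2487  0.5897  0.0404  1.1566]
h=Σ⁻¹𝟙 = [13.4300  8.2458  17.5310  8.4029  17.5044]
a=μᵀg=0.406130  b=𝟙ᵀg=4.418017  c=𝟙ᵀh=65.114122  D=ac−b²=6.925939
λ₁=(c·0.107−b)/D = (65.114122·0.107−4.418017)/6.925939 = 0.368065
λ₂=(a−b·0.107)/D = (0.406130−4.418017·0.107)/6.925939 = -0.009616
w* = 0.368065·g + -0.009616·h:
  w_0 = 0.368065·1.3826 + -0.009616·13.4300 = 0.3797  (Honeywell)
  w_1 = 0.368065·1.2487 + -0.009616·8.2458 = 0.3803  (Pfizer)
  w_2 = 0.368065·0.5897 + -0.009616·17.5310 = 0.0485  (Alcoa)
  w_3 = 0.368065·0.0404 + -0.009616·8.4029 = -0.0659  (Ford)
  w_4 = 0.368065·1.1566 + -0.009616·17.5044 = 0.2574  (Visa)
Σw_i=1.0000  μᵀw=0.1070
σ²=wᵀΣw=λ₁·μ_p+λ₂ = 0.368065·0.107 + -0.009616 = 0.029767 ≈ 0.0298

0.0298


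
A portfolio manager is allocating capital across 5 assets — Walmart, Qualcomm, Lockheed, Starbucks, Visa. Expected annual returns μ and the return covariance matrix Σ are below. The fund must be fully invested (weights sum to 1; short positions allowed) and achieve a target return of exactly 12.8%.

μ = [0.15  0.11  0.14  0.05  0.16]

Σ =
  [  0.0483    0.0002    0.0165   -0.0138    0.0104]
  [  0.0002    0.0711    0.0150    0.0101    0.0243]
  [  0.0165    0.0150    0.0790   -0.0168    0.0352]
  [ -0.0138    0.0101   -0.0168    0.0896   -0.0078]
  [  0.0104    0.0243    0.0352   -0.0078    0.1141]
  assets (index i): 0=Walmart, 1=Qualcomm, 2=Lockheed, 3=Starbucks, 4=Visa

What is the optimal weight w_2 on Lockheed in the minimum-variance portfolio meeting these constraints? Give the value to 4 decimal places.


0.1325

p=Σ⁻¹μ = [2.9651  0.9377  0.8893  1.1398  0.7359]
q=Σ⁻¹𝟙 = [21.5006  8.9321  8.2027  15.3009  3.4177]
a=μᵀp=0.847153  b=𝟙ᵀp=6.667860  c=𝟙ᵀq=57.353863  D=ac−b²=4.127139
λ₁=(c·0.128−b)/D = (57.353863·0.128−6.667860)/4.127139 = 0.163172
λ₂=(a−b·0.128)/D = (0.847153−6.667860·0.128)/4.127139 = -0.001534
w* = 0.163172·p + -0.001534·q:
  w_0 = 0.163172·2.9651 + -0.001534·21.5006 = 0.4508  (Walmart)
  w_1 = 0.163172·0.9377 + -0.001534·8.9321 = 0.1393  (Qualcomm)
  w_2 = 0.163172·0.8893 + -0.001534·8.2027 = 0.1325  (Lockheed)
  w_3 = 0.163172·1.1398 + -0.001534·15.3009 = 0.1625  (Starbucks)
  w_4 = 0.163172·0.7359 + -0.001534·3.4177 = 0.1148  (Visa)
Σw_i=1.0000  μᵀw=0.1280
σ²=wᵀΣw=λ₁·μ_p+λ₂ = 0.163172·0.128 + -0.001534 = 0.019352 ≈ 0.0194


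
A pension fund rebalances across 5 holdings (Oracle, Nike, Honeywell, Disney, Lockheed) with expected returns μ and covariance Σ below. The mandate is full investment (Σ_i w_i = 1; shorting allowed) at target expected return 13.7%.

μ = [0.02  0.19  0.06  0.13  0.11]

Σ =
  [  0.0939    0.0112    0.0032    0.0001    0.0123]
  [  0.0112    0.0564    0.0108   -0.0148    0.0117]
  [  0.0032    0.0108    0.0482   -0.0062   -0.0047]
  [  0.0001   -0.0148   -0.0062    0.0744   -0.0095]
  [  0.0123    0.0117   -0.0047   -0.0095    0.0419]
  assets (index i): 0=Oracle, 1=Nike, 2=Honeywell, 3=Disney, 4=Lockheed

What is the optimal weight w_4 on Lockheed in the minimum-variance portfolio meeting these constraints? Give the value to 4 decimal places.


g=Σ⁻¹μ = [-0.5844  3.4820  1.1258  2.8667  2.6008]
h=Σ⁻¹𝟙 = [4.9118  12.4659  22.9188  21.1844  26.3175]
a=μᵀg=1.376189  b=𝟙ᵀg=9.490785  c=𝟙ᵀh=87.798396  D=ac−b²=30.752193
λ₁=(c·0.137−b)/D = (87.798396·0.137−9.490785)/30.752193 = 0.082518
λ₂=(a−b·0.137)/D = (1.376189−9.490785·0.137)/30.752193 = 0.002470
w* = 0.082518·g + 0.002470·h:
  w_0 = 0.082518·-0.5844 + 0.002470·4.9118 = -0.0361  (Oracle)
  w_1 = 0.082518·3.4820 + 0.002470·12.4659 = 0.3181  (Nike)
  w_2 = 0.082518·1.1258 + 0.002470·22.9188 = 0.1495  (Honeywell)
  w_3 = 0.082518·2.8667 + 0.002470·21.1844 = 0.2889  (Disney)
  w_4 = 0.082518·2.6008 + 0.002470·26.3175 = 0.2796  (Lockheed)
Σw_i=1.0000  μᵀw=0.1370
σ²=wᵀΣw=λ₁·μ_p+λ₂ = 0.082518·0.137 + 0.002470 = 0.013775 ≈ 0.0138

0.2796
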